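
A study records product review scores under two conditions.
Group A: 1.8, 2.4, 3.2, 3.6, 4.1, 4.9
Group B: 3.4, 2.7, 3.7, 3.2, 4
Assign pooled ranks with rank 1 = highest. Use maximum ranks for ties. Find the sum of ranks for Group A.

Sorted (descending): 4.9, 4.1, 4, 3.7, 3.6, 3.4, 3.2, 3.2, 2.7, 2.4, 1.8
The 2 values of 3.2 occupy positions 7–8 → each gets rank 8.
Group A values → pooled ranks: 1.8→11, 2.4→10, 3.2→8, 3.6→5, 4.1→2, 4.9→1
Rank sum = 11 + 10 + 8 + 5 + 2 + 1 = 37

37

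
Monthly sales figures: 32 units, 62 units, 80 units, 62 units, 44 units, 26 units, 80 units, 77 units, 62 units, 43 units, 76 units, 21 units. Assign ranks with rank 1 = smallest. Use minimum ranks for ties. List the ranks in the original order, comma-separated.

Sorted (ascending): 21, 26, 32, 43, 44, 62, 62, 62, 76, 77, 80, 80
The 3 values of 62 occupy positions 6–8 → each gets rank 6.
The 2 values of 80 occupy positions 11–12 → each gets rank 11.

3, 6, 11, 6, 5, 2, 11, 10, 6, 4, 9, 1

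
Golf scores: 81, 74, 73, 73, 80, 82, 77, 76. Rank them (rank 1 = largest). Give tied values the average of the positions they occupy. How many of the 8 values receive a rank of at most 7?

Sorted (descending): 82, 81, 80, 77, 76, 74, 73, 73
The 2 values of 73 occupy positions 7–8 → average rank (7+8)/2 = 7.5.
Ranks ≤ 7: {1, 2, 3, 4, 5, 6} → 6 values.

6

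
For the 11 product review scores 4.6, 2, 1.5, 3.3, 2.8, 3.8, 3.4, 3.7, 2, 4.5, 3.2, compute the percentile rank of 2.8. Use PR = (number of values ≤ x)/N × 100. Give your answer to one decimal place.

N = 11.
Strictly below 2.8: 3. Equal to 2.8: 1.
PR = 4/11 × 100 = 36.4

36.4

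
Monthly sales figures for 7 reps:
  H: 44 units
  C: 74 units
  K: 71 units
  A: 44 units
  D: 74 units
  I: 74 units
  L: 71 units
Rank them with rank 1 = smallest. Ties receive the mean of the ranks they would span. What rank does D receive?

Sorted (ascending): 44, 44, 71, 71, 74, 74, 74
The 2 values of 44 occupy positions 1–2 → average rank (1+2)/2 = 1.5.
The 2 values of 71 occupy positions 3–4 → average rank (3+4)/2 = 3.5.
The 3 values of 74 occupy positions 5–7 → average rank 6.
D has value 74 units → rank 6.

6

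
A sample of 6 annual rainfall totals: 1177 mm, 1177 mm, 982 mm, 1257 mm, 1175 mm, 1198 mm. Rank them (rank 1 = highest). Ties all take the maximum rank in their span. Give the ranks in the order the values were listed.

Sorted (descending): 1257, 1198, 1177, 1177, 1175, 982
The 2 values of 1177 occupy positions 3–4 → each gets rank 4.

4, 4, 6, 1, 5, 2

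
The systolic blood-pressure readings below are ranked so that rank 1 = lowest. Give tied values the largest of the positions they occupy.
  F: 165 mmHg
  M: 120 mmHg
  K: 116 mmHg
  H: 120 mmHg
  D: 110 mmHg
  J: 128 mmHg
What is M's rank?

4

Sorted (ascending): 110, 116, 120, 120, 128, 165
The 2 values of 120 occupy positions 3–4 → each gets rank 4.
M has value 120 mmHg → rank 4.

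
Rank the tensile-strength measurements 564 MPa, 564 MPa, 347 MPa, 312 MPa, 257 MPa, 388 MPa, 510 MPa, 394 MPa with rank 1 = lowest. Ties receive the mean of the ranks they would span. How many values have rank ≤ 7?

Sorted (ascending): 257, 312, 347, 388, 394, 510, 564, 564
The 2 values of 564 occupy positions 7–8 → average rank (7+8)/2 = 7.5.
Ranks ≤ 7: {1, 2, 3, 4, 5, 6} → 6 values.

6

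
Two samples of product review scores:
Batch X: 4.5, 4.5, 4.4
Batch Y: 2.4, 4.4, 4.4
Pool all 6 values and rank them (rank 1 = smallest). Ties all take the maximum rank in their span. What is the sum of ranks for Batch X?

16

Sorted (ascending): 2.4, 4.4, 4.4, 4.4, 4.5, 4.5
The 3 values of 4.4 occupy positions 2–4 → each gets rank 4.
The 2 values of 4.5 occupy positions 5–6 → each gets rank 6.
Batch X values → pooled ranks: 4.5→6, 4.5→6, 4.4→4
Rank sum = 6 + 6 + 4 = 16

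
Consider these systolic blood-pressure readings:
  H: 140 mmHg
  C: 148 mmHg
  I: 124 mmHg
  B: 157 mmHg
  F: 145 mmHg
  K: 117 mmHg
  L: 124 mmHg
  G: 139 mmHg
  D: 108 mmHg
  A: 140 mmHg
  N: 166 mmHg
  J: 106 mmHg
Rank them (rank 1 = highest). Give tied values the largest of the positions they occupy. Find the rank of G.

Sorted (descending): 166, 157, 148, 145, 140, 140, 139, 124, 124, 117, 108, 106
The 2 values of 140 occupy positions 5–6 → each gets rank 6.
The 2 values of 124 occupy positions 8–9 → each gets rank 9.
G has value 139 mmHg → rank 7.

7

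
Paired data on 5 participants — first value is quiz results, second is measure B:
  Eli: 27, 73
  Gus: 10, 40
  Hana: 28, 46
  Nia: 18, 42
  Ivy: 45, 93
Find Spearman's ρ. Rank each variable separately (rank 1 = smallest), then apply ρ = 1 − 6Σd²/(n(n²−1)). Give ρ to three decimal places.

Ranks of variable 1: 3, 1, 4, 2, 5
Ranks of variable 2: 4, 1, 3, 2, 5
d = r₁ − r₂: -1, 0, 1, 0, 0
d²: 1, 0, 1, 0, 0; Σd² = 2
ρ = 1 − 6·2/(5·24) = 1 − 12/120 = 0.900

0.900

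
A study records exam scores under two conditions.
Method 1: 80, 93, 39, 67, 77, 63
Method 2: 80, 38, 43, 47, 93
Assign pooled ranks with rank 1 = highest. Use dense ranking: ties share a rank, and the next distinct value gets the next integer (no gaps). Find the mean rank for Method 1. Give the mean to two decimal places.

Sorted (descending): 93, 93, 80, 80, 77, 67, 63, 47, 43, 39, 38
The 2 values of 93 share dense rank 1.
The 2 values of 80 share dense rank 2.
Remaining distinct values take the next consecutive integers.
Method 1 values → pooled ranks: 80→2, 93→1, 39→8, 67→4, 77→3, 63→5
Mean rank = (2 + 1 + 8 + 4 + 3 + 5) / 6 = 3.83

3.83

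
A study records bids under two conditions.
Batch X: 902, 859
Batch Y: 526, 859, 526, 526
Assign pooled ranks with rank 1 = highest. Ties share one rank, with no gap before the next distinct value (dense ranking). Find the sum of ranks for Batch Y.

Sorted (descending): 902, 859, 859, 526, 526, 526
The 2 values of 859 share dense rank 2.
The 3 values of 526 share dense rank 3.
Remaining distinct values take the next consecutive integers.
Batch Y values → pooled ranks: 526→3, 859→2, 526→3, 526→3
Rank sum = 3 + 2 + 3 + 3 = 11

11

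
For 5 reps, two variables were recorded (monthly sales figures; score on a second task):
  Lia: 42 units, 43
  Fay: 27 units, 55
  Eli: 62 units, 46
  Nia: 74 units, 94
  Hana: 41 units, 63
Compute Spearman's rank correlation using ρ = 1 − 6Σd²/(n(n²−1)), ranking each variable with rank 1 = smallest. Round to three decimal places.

Ranks of variable 1: 3, 1, 4, 5, 2
Ranks of variable 2: 1, 3, 2, 5, 4
d = r₁ − r₂: 2, -2, 2, 0, -2
d²: 4, 4, 4, 0, 4; Σd² = 16
ρ = 1 − 6·16/(5·24) = 1 − 96/120 = 0.200

0.200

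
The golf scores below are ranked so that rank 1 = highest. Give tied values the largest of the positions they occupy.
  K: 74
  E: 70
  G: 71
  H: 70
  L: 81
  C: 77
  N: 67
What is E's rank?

Sorted (descending): 81, 77, 74, 71, 70, 70, 67
The 2 values of 70 occupy positions 5–6 → each gets rank 6.
E has value 70 → rank 6.

6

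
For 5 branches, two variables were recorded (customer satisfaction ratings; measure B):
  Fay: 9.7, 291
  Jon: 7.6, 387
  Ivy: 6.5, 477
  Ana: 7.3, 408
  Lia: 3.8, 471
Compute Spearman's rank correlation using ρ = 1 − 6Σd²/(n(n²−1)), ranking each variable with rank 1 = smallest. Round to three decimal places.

Ranks of variable 1: 5, 4, 2, 3, 1
Ranks of variable 2: 1, 2, 5, 3, 4
d = r₁ − r₂: 4, 2, -3, 0, -3
d²: 16, 4, 9, 0, 9; Σd² = 38
ρ = 1 − 6·38/(5·24) = 1 − 228/120 = -0.900

-0.900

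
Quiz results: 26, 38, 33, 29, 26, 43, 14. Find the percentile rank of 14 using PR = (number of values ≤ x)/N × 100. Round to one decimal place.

N = 7.
Strictly below 14: 0. Equal to 14: 1.
PR = 1/7 × 100 = 14.3

14.3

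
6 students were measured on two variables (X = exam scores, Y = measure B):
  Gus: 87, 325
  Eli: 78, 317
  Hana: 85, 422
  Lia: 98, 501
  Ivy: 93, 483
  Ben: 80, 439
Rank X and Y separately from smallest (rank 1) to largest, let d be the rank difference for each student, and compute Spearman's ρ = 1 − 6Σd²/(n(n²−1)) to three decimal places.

Ranks of variable 1: 4, 1, 3, 6, 5, 2
Ranks of variable 2: 2, 1, 3, 6, 5, 4
d = r₁ − r₂: 2, 0, 0, 0, 0, -2
d²: 4, 0, 0, 0, 0, 4; Σd² = 8
ρ = 1 − 6·8/(6·35) = 1 − 48/210 = 0.771

0.771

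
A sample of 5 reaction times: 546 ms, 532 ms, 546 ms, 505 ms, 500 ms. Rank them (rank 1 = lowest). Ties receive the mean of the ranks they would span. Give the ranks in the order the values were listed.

4.5, 3, 4.5, 2, 1

Sorted (ascending): 500, 505, 532, 546, 546
The 2 values of 546 occupy positions 4–5 → average rank (4+5)/2 = 4.5.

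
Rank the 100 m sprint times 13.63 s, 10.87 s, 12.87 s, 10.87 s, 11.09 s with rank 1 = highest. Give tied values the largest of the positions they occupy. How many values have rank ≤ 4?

3

Sorted (descending): 13.63, 12.87, 11.09, 10.87, 10.87
The 2 values of 10.87 occupy positions 4–5 → each gets rank 5.
Ranks ≤ 4: {1, 2, 3} → 3 values.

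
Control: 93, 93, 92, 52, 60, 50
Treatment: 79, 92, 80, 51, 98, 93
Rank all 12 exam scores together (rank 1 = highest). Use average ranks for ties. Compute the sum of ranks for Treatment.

Sorted (descending): 98, 93, 93, 93, 92, 92, 80, 79, 60, 52, 51, 50
The 3 values of 93 occupy positions 2–4 → average rank 3.
The 2 values of 92 occupy positions 5–6 → average rank (5+6)/2 = 5.5.
Treatment values → pooled ranks: 79→8, 92→5.5, 80→7, 51→11, 98→1, 93→3
Rank sum = 8 + 5.5 + 7 + 11 + 1 + 3 = 35.5

35.5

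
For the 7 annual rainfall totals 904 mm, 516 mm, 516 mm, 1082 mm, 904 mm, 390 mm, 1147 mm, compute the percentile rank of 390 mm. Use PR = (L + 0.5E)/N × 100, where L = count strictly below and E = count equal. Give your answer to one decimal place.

N = 7.
Strictly below 390: 0. Equal to 390: 1.
PR = (0 + 0.5·1)/7 × 100 = 7.1

7.1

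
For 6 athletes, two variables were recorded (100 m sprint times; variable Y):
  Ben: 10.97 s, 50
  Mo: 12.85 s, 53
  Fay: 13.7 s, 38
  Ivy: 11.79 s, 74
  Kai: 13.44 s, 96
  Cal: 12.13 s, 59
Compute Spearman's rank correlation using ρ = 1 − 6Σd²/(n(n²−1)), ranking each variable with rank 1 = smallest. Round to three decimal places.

-0.086

Ranks of variable 1: 1, 4, 6, 2, 5, 3
Ranks of variable 2: 2, 3, 1, 5, 6, 4
d = r₁ − r₂: -1, 1, 5, -3, -1, -1
d²: 1, 1, 25, 9, 1, 1; Σd² = 38
ρ = 1 − 6·38/(6·35) = 1 − 228/210 = -0.086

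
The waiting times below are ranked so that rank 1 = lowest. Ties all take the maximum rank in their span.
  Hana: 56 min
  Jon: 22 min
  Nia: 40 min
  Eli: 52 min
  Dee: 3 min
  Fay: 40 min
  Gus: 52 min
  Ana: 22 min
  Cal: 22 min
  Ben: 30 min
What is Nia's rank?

7

Sorted (ascending): 3, 22, 22, 22, 30, 40, 40, 52, 52, 56
The 3 values of 22 occupy positions 2–4 → each gets rank 4.
The 2 values of 40 occupy positions 6–7 → each gets rank 7.
The 2 values of 52 occupy positions 8–9 → each gets rank 9.
Nia has value 40 min → rank 7.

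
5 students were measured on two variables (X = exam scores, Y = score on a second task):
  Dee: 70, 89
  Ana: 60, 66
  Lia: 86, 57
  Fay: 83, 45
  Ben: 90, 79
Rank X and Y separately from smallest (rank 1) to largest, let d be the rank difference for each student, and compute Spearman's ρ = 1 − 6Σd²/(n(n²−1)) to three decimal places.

-0.100

Ranks of variable 1: 2, 1, 4, 3, 5
Ranks of variable 2: 5, 3, 2, 1, 4
d = r₁ − r₂: -3, -2, 2, 2, 1
d²: 9, 4, 4, 4, 1; Σd² = 22
ρ = 1 − 6·22/(5·24) = 1 − 132/120 = -0.100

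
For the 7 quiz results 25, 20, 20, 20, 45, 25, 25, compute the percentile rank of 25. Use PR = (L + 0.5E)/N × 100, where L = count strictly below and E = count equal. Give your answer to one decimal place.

64.3

N = 7.
Strictly below 25: 3. Equal to 25: 3.
PR = (3 + 0.5·3)/7 × 100 = 64.3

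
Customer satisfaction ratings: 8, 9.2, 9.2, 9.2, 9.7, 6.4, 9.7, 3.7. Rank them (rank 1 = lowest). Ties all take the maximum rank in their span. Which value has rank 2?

6.4

Sorted (ascending): 3.7, 6.4, 8, 9.2, 9.2, 9.2, 9.7, 9.7
The 3 values of 9.2 occupy positions 4–6 → each gets rank 6.
The 2 values of 9.7 occupy positions 7–8 → each gets rank 8.
Rank 2 → value 6.4.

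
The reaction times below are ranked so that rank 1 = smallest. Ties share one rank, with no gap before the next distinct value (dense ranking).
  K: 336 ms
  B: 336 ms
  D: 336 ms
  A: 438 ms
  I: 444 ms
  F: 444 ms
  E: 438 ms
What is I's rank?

3

Sorted (ascending): 336, 336, 336, 438, 438, 444, 444
The 3 values of 336 share dense rank 1.
The 2 values of 438 share dense rank 2.
The 2 values of 444 share dense rank 3.
I has value 444 ms → rank 3.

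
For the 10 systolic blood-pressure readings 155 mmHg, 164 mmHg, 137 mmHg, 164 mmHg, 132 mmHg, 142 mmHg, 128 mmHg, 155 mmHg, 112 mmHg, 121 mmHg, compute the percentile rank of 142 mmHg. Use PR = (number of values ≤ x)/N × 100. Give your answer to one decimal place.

60.0

N = 10.
Strictly below 142: 5. Equal to 142: 1.
PR = 6/10 × 100 = 60.0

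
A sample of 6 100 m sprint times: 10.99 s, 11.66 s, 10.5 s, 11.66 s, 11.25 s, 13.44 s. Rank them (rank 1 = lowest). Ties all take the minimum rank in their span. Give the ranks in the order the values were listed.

2, 4, 1, 4, 3, 6

Sorted (ascending): 10.5, 10.99, 11.25, 11.66, 11.66, 13.44
The 2 values of 11.66 occupy positions 4–5 → each gets rank 4.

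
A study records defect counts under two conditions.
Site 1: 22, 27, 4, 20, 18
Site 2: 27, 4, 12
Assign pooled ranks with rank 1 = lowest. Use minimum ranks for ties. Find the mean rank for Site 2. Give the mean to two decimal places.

Sorted (ascending): 4, 4, 12, 18, 20, 22, 27, 27
The 2 values of 4 occupy positions 1–2 → each gets rank 1.
The 2 values of 27 occupy positions 7–8 → each gets rank 7.
Site 2 values → pooled ranks: 27→7, 4→1, 12→3
Mean rank = (7 + 1 + 3) / 3 = 3.67

3.67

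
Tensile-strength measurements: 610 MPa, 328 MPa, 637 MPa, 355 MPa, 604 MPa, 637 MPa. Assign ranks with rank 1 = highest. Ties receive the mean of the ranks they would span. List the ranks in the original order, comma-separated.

3, 6, 1.5, 5, 4, 1.5

Sorted (descending): 637, 637, 610, 604, 355, 328
The 2 values of 637 occupy positions 1–2 → average rank (1+2)/2 = 1.5.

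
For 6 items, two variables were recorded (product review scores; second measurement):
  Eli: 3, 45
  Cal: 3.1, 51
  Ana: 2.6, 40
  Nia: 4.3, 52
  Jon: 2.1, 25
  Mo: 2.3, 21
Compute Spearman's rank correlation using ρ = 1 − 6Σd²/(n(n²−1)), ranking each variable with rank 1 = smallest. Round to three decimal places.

0.943

Ranks of variable 1: 4, 5, 3, 6, 1, 2
Ranks of variable 2: 4, 5, 3, 6, 2, 1
d = r₁ − r₂: 0, 0, 0, 0, -1, 1
d²: 0, 0, 0, 0, 1, 1; Σd² = 2
ρ = 1 − 6·2/(6·35) = 1 − 12/210 = 0.943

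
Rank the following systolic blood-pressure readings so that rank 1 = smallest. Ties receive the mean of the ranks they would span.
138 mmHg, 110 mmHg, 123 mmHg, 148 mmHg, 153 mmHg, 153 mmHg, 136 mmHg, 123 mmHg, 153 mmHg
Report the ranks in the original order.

Sorted (ascending): 110, 123, 123, 136, 138, 148, 153, 153, 153
The 2 values of 123 occupy positions 2–3 → average rank (2+3)/2 = 2.5.
The 3 values of 153 occupy positions 7–9 → average rank 8.

5, 1, 2.5, 6, 8, 8, 4, 2.5, 8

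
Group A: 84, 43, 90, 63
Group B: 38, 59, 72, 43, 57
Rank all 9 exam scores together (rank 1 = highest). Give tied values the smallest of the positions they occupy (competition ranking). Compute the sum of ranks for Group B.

Sorted (descending): 90, 84, 72, 63, 59, 57, 43, 43, 38
The 2 values of 43 occupy positions 7–8 → each gets rank 7.
Group B values → pooled ranks: 38→9, 59→5, 72→3, 43→7, 57→6
Rank sum = 9 + 5 + 3 + 7 + 6 = 30

30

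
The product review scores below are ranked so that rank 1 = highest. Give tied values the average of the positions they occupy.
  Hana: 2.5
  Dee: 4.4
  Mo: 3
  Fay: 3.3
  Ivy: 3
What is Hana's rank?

5

Sorted (descending): 4.4, 3.3, 3, 3, 2.5
The 2 values of 3 occupy positions 3–4 → average rank (3+4)/2 = 3.5.
Hana has value 2.5 → rank 5.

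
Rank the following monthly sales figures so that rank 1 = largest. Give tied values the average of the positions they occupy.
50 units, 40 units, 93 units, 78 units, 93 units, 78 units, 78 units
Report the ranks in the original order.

Sorted (descending): 93, 93, 78, 78, 78, 50, 40
The 2 values of 93 occupy positions 1–2 → average rank (1+2)/2 = 1.5.
The 3 values of 78 occupy positions 3–5 → average rank 4.

6, 7, 1.5, 4, 1.5, 4, 4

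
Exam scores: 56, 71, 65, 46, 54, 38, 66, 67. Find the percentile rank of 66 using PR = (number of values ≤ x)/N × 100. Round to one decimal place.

75.0

N = 8.
Strictly below 66: 5. Equal to 66: 1.
PR = 6/8 × 100 = 75.0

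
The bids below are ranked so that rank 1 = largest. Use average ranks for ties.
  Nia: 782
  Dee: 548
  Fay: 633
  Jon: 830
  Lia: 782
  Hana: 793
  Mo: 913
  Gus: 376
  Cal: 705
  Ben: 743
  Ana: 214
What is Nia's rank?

4.5

Sorted (descending): 913, 830, 793, 782, 782, 743, 705, 633, 548, 376, 214
The 2 values of 782 occupy positions 4–5 → average rank (4+5)/2 = 4.5.
Nia has value 782 → rank 4.5.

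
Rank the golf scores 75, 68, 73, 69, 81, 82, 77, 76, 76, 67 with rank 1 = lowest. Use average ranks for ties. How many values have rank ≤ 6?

Sorted (ascending): 67, 68, 69, 73, 75, 76, 76, 77, 81, 82
The 2 values of 76 occupy positions 6–7 → average rank (6+7)/2 = 6.5.
Ranks ≤ 6: {1, 2, 3, 4, 5} → 5 values.

5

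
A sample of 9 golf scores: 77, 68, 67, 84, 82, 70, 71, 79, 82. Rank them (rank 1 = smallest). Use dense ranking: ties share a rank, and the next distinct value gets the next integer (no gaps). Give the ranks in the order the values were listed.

5, 2, 1, 8, 7, 3, 4, 6, 7

Sorted (ascending): 67, 68, 70, 71, 77, 79, 82, 82, 84
The 2 values of 82 share dense rank 7.
Remaining distinct values take the next consecutive integers.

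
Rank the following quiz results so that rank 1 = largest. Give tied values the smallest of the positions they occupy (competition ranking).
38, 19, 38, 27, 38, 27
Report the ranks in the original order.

1, 6, 1, 4, 1, 4

Sorted (descending): 38, 38, 38, 27, 27, 19
The 3 values of 38 occupy positions 1–3 → each gets rank 1.
The 2 values of 27 occupy positions 4–5 → each gets rank 4.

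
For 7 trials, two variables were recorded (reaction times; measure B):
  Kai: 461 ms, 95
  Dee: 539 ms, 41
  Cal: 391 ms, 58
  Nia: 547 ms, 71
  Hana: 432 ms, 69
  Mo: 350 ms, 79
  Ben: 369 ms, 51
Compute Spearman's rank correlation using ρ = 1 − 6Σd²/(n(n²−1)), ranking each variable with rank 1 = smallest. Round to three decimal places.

Ranks of variable 1: 5, 6, 3, 7, 4, 1, 2
Ranks of variable 2: 7, 1, 3, 5, 4, 6, 2
d = r₁ − r₂: -2, 5, 0, 2, 0, -5, 0
d²: 4, 25, 0, 4, 0, 25, 0; Σd² = 58
ρ = 1 − 6·58/(7·48) = 1 − 348/336 = -0.036

-0.036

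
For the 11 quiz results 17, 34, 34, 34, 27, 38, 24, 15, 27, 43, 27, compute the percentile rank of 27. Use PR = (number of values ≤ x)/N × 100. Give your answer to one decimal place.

54.5

N = 11.
Strictly below 27: 3. Equal to 27: 3.
PR = 6/11 × 100 = 54.5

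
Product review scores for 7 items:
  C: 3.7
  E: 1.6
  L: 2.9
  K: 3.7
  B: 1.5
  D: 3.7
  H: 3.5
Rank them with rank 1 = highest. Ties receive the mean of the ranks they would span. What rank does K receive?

Sorted (descending): 3.7, 3.7, 3.7, 3.5, 2.9, 1.6, 1.5
The 3 values of 3.7 occupy positions 1–3 → average rank 2.
K has value 3.7 → rank 2.

2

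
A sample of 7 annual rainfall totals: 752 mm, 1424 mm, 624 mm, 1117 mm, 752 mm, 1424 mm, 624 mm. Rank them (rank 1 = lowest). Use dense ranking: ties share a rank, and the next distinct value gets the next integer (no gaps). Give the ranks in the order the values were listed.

Sorted (ascending): 624, 624, 752, 752, 1117, 1424, 1424
The 2 values of 624 share dense rank 1.
The 2 values of 752 share dense rank 2.
The 2 values of 1424 share dense rank 4.
Remaining distinct values take the next consecutive integers.

2, 4, 1, 3, 2, 4, 1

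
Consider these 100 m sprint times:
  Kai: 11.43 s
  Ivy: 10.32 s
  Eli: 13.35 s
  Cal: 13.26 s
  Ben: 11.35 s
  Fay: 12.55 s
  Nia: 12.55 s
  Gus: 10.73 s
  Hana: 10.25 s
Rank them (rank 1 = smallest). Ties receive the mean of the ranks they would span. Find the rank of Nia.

Sorted (ascending): 10.25, 10.32, 10.73, 11.35, 11.43, 12.55, 12.55, 13.26, 13.35
The 2 values of 12.55 occupy positions 6–7 → average rank (6+7)/2 = 6.5.
Nia has value 12.55 s → rank 6.5.

6.5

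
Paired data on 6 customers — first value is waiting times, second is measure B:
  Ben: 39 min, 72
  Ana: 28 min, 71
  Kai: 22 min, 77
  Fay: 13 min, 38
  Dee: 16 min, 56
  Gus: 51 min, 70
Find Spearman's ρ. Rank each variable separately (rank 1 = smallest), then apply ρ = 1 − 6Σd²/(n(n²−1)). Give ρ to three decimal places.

0.486

Ranks of variable 1: 5, 4, 3, 1, 2, 6
Ranks of variable 2: 5, 4, 6, 1, 2, 3
d = r₁ − r₂: 0, 0, -3, 0, 0, 3
d²: 0, 0, 9, 0, 0, 9; Σd² = 18
ρ = 1 − 6·18/(6·35) = 1 − 108/210 = 0.486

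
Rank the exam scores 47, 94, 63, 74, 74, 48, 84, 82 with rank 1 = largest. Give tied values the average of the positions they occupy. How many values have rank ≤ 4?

Sorted (descending): 94, 84, 82, 74, 74, 63, 48, 47
The 2 values of 74 occupy positions 4–5 → average rank (4+5)/2 = 4.5.
Ranks ≤ 4: {1, 2, 3} → 3 values.

3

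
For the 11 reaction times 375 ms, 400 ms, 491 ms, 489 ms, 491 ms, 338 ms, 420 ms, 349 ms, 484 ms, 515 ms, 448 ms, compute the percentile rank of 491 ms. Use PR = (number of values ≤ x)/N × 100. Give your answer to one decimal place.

90.9

N = 11.
Strictly below 491: 8. Equal to 491: 2.
PR = 10/11 × 100 = 90.9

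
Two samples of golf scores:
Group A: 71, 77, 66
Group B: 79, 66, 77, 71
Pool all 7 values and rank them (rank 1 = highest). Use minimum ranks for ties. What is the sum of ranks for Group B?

13

Sorted (descending): 79, 77, 77, 71, 71, 66, 66
The 2 values of 77 occupy positions 2–3 → each gets rank 2.
The 2 values of 71 occupy positions 4–5 → each gets rank 4.
The 2 values of 66 occupy positions 6–7 → each gets rank 6.
Group B values → pooled ranks: 79→1, 66→6, 77→2, 71→4
Rank sum = 1 + 6 + 2 + 4 = 13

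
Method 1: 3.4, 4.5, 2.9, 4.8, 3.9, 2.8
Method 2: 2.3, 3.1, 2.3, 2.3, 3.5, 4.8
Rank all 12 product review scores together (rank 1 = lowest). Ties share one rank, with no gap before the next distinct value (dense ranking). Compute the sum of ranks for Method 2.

22

Sorted (ascending): 2.3, 2.3, 2.3, 2.8, 2.9, 3.1, 3.4, 3.5, 3.9, 4.5, 4.8, 4.8
The 3 values of 2.3 share dense rank 1.
The 2 values of 4.8 share dense rank 9.
Remaining distinct values take the next consecutive integers.
Method 2 values → pooled ranks: 2.3→1, 3.1→4, 2.3→1, 2.3→1, 3.5→6, 4.8→9
Rank sum = 1 + 4 + 1 + 1 + 6 + 9 = 22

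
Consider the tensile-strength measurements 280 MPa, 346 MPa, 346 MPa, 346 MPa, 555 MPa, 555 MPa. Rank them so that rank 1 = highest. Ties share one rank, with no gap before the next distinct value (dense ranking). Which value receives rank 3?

280

Sorted (descending): 555, 555, 346, 346, 346, 280
The 2 values of 555 share dense rank 1.
The 3 values of 346 share dense rank 2.
Remaining distinct values take the next consecutive integers.
Rank 3 → value 280.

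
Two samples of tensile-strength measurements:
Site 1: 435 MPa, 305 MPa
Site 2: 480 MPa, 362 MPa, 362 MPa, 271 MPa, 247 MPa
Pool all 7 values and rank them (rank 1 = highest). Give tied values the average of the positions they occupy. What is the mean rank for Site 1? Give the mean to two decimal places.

Sorted (descending): 480, 435, 362, 362, 305, 271, 247
The 2 values of 362 occupy positions 3–4 → average rank (3+4)/2 = 3.5.
Site 1 values → pooled ranks: 435→2, 305→5
Mean rank = (2 + 5) / 2 = 3.50

3.50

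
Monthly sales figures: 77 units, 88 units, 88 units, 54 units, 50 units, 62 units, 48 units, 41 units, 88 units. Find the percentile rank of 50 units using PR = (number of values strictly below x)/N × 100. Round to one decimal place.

22.2

N = 9.
Strictly below 50: 2. Equal to 50: 1.
PR = 2/9 × 100 = 22.2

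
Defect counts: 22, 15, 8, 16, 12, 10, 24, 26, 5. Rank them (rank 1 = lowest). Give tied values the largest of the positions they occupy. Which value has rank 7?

Sorted (ascending): 5, 8, 10, 12, 15, 16, 22, 24, 26
No ties — each value takes its position as its rank.
Rank 7 → value 22.

22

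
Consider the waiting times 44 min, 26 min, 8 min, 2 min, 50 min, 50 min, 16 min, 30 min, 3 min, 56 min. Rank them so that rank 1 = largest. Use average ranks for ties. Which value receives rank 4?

Sorted (descending): 56, 50, 50, 44, 30, 26, 16, 8, 3, 2
The 2 values of 50 occupy positions 2–3 → average rank (2+3)/2 = 2.5.
Rank 4 → value 44.

44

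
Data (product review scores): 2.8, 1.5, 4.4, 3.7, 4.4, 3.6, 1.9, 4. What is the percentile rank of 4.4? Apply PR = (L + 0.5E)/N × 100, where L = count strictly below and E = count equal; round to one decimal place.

N = 8.
Strictly below 4.4: 6. Equal to 4.4: 2.
PR = (6 + 0.5·2)/8 × 100 = 87.5

87.5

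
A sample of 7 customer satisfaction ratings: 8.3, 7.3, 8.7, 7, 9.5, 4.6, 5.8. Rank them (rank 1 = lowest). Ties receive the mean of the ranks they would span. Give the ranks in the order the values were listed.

Sorted (ascending): 4.6, 5.8, 7, 7.3, 8.3, 8.7, 9.5
No ties — each value takes its position as its rank.

5, 4, 6, 3, 7, 1, 2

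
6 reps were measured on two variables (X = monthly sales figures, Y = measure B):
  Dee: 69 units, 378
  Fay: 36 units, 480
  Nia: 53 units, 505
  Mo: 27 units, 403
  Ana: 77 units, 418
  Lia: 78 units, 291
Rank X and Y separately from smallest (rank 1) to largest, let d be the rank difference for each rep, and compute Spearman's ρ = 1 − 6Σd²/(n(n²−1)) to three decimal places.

-0.486

Ranks of variable 1: 4, 2, 3, 1, 5, 6
Ranks of variable 2: 2, 5, 6, 3, 4, 1
d = r₁ − r₂: 2, -3, -3, -2, 1, 5
d²: 4, 9, 9, 4, 1, 25; Σd² = 52
ρ = 1 − 6·52/(6·35) = 1 − 312/210 = -0.486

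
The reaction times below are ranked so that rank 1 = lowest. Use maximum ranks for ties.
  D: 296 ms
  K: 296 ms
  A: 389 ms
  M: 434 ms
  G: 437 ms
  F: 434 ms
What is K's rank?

2

Sorted (ascending): 296, 296, 389, 434, 434, 437
The 2 values of 296 occupy positions 1–2 → each gets rank 2.
The 2 values of 434 occupy positions 4–5 → each gets rank 5.
K has value 296 ms → rank 2.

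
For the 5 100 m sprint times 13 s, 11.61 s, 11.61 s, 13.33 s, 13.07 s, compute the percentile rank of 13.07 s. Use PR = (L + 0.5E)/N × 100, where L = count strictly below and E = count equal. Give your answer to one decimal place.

70.0

N = 5.
Strictly below 13.07: 3. Equal to 13.07: 1.
PR = (3 + 0.5·1)/5 × 100 = 70.0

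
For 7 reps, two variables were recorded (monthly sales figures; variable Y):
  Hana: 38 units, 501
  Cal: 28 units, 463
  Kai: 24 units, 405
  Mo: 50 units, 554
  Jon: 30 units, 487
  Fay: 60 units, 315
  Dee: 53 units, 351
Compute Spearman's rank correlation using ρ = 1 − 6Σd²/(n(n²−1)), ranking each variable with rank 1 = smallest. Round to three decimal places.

Ranks of variable 1: 4, 2, 1, 5, 3, 7, 6
Ranks of variable 2: 6, 4, 3, 7, 5, 1, 2
d = r₁ − r₂: -2, -2, -2, -2, -2, 6, 4
d²: 4, 4, 4, 4, 4, 36, 16; Σd² = 72
ρ = 1 − 6·72/(7·48) = 1 − 432/336 = -0.286

-0.286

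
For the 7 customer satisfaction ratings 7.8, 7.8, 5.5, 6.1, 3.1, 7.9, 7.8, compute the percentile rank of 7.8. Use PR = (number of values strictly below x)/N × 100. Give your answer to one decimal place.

42.9

N = 7.
Strictly below 7.8: 3. Equal to 7.8: 3.
PR = 3/7 × 100 = 42.9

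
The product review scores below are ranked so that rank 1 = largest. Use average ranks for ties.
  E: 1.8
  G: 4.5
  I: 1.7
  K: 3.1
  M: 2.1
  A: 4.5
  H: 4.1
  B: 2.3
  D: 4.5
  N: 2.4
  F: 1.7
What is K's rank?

5

Sorted (descending): 4.5, 4.5, 4.5, 4.1, 3.1, 2.4, 2.3, 2.1, 1.8, 1.7, 1.7
The 3 values of 4.5 occupy positions 1–3 → average rank 2.
The 2 values of 1.7 occupy positions 10–11 → average rank (10+11)/2 = 10.5.
K has value 3.1 → rank 5.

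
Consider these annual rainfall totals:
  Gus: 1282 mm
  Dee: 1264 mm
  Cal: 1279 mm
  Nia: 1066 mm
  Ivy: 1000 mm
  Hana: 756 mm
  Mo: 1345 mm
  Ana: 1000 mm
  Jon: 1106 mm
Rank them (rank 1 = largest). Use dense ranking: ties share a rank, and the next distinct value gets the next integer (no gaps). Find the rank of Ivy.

7

Sorted (descending): 1345, 1282, 1279, 1264, 1106, 1066, 1000, 1000, 756
The 2 values of 1000 share dense rank 7.
Remaining distinct values take the next consecutive integers.
Ivy has value 1000 mm → rank 7.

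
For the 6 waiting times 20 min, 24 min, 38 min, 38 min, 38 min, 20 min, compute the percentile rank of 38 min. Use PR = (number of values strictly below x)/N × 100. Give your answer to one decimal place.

N = 6.
Strictly below 38: 3. Equal to 38: 3.
PR = 3/6 × 100 = 50.0

50.0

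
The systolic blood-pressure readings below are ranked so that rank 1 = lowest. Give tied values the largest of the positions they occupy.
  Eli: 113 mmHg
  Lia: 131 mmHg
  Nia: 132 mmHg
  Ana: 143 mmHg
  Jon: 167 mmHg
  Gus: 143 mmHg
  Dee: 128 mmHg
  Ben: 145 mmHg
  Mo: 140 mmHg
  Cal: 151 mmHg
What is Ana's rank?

Sorted (ascending): 113, 128, 131, 132, 140, 143, 143, 145, 151, 167
The 2 values of 143 occupy positions 6–7 → each gets rank 7.
Ana has value 143 mmHg → rank 7.

7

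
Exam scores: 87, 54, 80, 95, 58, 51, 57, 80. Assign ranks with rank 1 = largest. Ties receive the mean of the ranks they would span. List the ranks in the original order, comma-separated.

2, 7, 3.5, 1, 5, 8, 6, 3.5

Sorted (descending): 95, 87, 80, 80, 58, 57, 54, 51
The 2 values of 80 occupy positions 3–4 → average rank (3+4)/2 = 3.5.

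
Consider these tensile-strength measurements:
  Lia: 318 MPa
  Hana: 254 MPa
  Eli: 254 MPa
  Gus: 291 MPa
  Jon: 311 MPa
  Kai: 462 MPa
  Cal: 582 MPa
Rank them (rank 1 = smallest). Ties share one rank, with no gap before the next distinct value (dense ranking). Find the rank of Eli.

Sorted (ascending): 254, 254, 291, 311, 318, 462, 582
The 2 values of 254 share dense rank 1.
Remaining distinct values take the next consecutive integers.
Eli has value 254 MPa → rank 1.

1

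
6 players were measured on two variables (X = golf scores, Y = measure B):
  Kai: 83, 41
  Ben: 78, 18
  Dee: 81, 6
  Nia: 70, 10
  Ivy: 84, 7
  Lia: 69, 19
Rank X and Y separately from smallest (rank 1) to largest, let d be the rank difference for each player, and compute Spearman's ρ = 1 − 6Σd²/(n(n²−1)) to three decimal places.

-0.257

Ranks of variable 1: 5, 3, 4, 2, 6, 1
Ranks of variable 2: 6, 4, 1, 3, 2, 5
d = r₁ − r₂: -1, -1, 3, -1, 4, -4
d²: 1, 1, 9, 1, 16, 16; Σd² = 44
ρ = 1 − 6·44/(6·35) = 1 − 264/210 = -0.257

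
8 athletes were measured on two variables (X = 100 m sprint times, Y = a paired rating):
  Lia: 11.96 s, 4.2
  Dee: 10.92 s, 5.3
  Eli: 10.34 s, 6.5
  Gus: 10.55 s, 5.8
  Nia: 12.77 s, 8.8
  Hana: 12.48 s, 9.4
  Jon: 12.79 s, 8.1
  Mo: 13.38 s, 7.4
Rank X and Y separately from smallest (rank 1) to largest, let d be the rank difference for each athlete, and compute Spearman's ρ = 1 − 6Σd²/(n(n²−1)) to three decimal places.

Ranks of variable 1: 4, 3, 1, 2, 6, 5, 7, 8
Ranks of variable 2: 1, 2, 4, 3, 7, 8, 6, 5
d = r₁ − r₂: 3, 1, -3, -1, -1, -3, 1, 3
d²: 9, 1, 9, 1, 1, 9, 1, 9; Σd² = 40
ρ = 1 − 6·40/(8·63) = 1 − 240/504 = 0.524

0.524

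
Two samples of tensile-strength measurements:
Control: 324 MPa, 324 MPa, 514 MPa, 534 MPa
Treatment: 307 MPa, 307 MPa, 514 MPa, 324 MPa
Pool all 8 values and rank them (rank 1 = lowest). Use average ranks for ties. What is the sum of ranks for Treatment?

Sorted (ascending): 307, 307, 324, 324, 324, 514, 514, 534
The 2 values of 307 occupy positions 1–2 → average rank (1+2)/2 = 1.5.
The 3 values of 324 occupy positions 3–5 → average rank 4.
The 2 values of 514 occupy positions 6–7 → average rank (6+7)/2 = 6.5.
Treatment values → pooled ranks: 307→1.5, 307→1.5, 514→6.5, 324→4
Rank sum = 1.5 + 1.5 + 6.5 + 4 = 13.5

13.5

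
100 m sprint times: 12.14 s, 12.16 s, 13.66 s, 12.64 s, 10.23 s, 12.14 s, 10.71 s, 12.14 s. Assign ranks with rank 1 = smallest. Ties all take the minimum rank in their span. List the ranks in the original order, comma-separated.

Sorted (ascending): 10.23, 10.71, 12.14, 12.14, 12.14, 12.16, 12.64, 13.66
The 3 values of 12.14 occupy positions 3–5 → each gets rank 3.

3, 6, 8, 7, 1, 3, 2, 3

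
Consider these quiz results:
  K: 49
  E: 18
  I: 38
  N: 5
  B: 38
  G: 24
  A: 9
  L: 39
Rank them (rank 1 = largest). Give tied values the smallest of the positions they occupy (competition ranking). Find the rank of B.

3

Sorted (descending): 49, 39, 38, 38, 24, 18, 9, 5
The 2 values of 38 occupy positions 3–4 → each gets rank 3.
B has value 38 → rank 3.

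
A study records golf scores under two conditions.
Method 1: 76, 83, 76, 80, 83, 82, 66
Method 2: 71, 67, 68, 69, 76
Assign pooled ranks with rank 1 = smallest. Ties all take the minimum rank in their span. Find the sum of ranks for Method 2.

Sorted (ascending): 66, 67, 68, 69, 71, 76, 76, 76, 80, 82, 83, 83
The 3 values of 76 occupy positions 6–8 → each gets rank 6.
The 2 values of 83 occupy positions 11–12 → each gets rank 11.
Method 2 values → pooled ranks: 71→5, 67→2, 68→3, 69→4, 76→6
Rank sum = 5 + 2 + 3 + 4 + 6 = 20

20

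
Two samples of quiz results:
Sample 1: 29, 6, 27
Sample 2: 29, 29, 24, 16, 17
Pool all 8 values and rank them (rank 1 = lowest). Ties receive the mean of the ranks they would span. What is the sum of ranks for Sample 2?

23

Sorted (ascending): 6, 16, 17, 24, 27, 29, 29, 29
The 3 values of 29 occupy positions 6–8 → average rank 7.
Sample 2 values → pooled ranks: 29→7, 29→7, 24→4, 16→2, 17→3
Rank sum = 7 + 7 + 4 + 2 + 3 = 23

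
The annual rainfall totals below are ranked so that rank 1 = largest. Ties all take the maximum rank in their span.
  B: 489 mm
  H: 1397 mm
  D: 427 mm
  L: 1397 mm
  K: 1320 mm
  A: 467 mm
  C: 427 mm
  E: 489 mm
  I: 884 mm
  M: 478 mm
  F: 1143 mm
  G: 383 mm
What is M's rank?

Sorted (descending): 1397, 1397, 1320, 1143, 884, 489, 489, 478, 467, 427, 427, 383
The 2 values of 1397 occupy positions 1–2 → each gets rank 2.
The 2 values of 489 occupy positions 6–7 → each gets rank 7.
The 2 values of 427 occupy positions 10–11 → each gets rank 11.
M has value 478 mm → rank 8.

8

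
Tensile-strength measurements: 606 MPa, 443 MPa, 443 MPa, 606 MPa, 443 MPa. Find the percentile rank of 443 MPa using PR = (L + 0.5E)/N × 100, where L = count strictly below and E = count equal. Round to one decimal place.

N = 5.
Strictly below 443: 0. Equal to 443: 3.
PR = (0 + 0.5·3)/5 × 100 = 30.0

30.0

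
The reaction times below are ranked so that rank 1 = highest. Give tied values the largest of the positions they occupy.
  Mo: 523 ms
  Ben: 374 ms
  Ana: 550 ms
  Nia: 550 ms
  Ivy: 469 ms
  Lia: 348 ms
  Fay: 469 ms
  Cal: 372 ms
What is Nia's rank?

2

Sorted (descending): 550, 550, 523, 469, 469, 374, 372, 348
The 2 values of 550 occupy positions 1–2 → each gets rank 2.
The 2 values of 469 occupy positions 4–5 → each gets rank 5.
Nia has value 550 ms → rank 2.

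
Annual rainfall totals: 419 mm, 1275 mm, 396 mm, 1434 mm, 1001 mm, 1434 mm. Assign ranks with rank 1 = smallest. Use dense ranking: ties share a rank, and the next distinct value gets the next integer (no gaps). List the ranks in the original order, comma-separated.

2, 4, 1, 5, 3, 5

Sorted (ascending): 396, 419, 1001, 1275, 1434, 1434
The 2 values of 1434 share dense rank 5.
Remaining distinct values take the next consecutive integers.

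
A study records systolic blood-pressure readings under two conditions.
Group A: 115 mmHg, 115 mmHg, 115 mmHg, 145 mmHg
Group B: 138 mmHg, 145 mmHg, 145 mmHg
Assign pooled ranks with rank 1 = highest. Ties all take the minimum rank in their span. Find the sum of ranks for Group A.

Sorted (descending): 145, 145, 145, 138, 115, 115, 115
The 3 values of 145 occupy positions 1–3 → each gets rank 1.
The 3 values of 115 occupy positions 5–7 → each gets rank 5.
Group A values → pooled ranks: 115→5, 115→5, 115→5, 145→1
Rank sum = 5 + 5 + 5 + 1 = 16

16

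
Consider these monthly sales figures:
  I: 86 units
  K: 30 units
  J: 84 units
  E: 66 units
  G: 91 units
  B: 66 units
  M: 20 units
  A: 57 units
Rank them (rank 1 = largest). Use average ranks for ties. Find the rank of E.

4.5

Sorted (descending): 91, 86, 84, 66, 66, 57, 30, 20
The 2 values of 66 occupy positions 4–5 → average rank (4+5)/2 = 4.5.
E has value 66 units → rank 4.5.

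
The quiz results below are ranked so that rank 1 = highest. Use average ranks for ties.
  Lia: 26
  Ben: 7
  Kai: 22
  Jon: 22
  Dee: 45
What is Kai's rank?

Sorted (descending): 45, 26, 22, 22, 7
The 2 values of 22 occupy positions 3–4 → average rank (3+4)/2 = 3.5.
Kai has value 22 → rank 3.5.

3.5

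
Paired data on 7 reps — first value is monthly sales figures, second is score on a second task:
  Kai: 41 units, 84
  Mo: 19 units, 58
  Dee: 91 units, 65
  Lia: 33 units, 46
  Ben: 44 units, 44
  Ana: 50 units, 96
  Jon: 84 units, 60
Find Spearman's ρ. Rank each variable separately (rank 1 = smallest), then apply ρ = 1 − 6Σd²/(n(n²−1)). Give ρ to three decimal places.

0.393

Ranks of variable 1: 3, 1, 7, 2, 4, 5, 6
Ranks of variable 2: 6, 3, 5, 2, 1, 7, 4
d = r₁ − r₂: -3, -2, 2, 0, 3, -2, 2
d²: 9, 4, 4, 0, 9, 4, 4; Σd² = 34
ρ = 1 − 6·34/(7·48) = 1 − 204/336 = 0.393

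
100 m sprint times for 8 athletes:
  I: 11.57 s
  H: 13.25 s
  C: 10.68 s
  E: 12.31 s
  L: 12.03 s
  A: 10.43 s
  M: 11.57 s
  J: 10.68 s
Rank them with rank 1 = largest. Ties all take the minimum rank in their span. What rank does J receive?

Sorted (descending): 13.25, 12.31, 12.03, 11.57, 11.57, 10.68, 10.68, 10.43
The 2 values of 11.57 occupy positions 4–5 → each gets rank 4.
The 2 values of 10.68 occupy positions 6–7 → each gets rank 6.
J has value 10.68 s → rank 6.

6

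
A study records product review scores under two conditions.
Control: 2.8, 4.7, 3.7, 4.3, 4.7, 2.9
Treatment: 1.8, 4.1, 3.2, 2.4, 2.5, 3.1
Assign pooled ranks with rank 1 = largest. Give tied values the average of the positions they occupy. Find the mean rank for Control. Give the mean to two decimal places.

Sorted (descending): 4.7, 4.7, 4.3, 4.1, 3.7, 3.2, 3.1, 2.9, 2.8, 2.5, 2.4, 1.8
The 2 values of 4.7 occupy positions 1–2 → average rank (1+2)/2 = 1.5.
Control values → pooled ranks: 2.8→9, 4.7→1.5, 3.7→5, 4.3→3, 4.7→1.5, 2.9→8
Mean rank = (9 + 1.5 + 5 + 3 + 1.5 + 8) / 6 = 4.67

4.67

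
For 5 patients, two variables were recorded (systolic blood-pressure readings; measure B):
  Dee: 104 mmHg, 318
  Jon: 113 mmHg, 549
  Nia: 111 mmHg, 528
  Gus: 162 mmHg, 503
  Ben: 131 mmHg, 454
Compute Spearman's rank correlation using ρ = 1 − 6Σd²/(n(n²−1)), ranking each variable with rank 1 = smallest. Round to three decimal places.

0.200

Ranks of variable 1: 1, 3, 2, 5, 4
Ranks of variable 2: 1, 5, 4, 3, 2
d = r₁ − r₂: 0, -2, -2, 2, 2
d²: 0, 4, 4, 4, 4; Σd² = 16
ρ = 1 − 6·16/(5·24) = 1 − 96/120 = 0.200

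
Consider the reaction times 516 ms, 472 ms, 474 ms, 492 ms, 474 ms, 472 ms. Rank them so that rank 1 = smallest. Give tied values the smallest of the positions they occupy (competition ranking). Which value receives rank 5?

492

Sorted (ascending): 472, 472, 474, 474, 492, 516
The 2 values of 472 occupy positions 1–2 → each gets rank 1.
The 2 values of 474 occupy positions 3–4 → each gets rank 3.
Rank 5 → value 492.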